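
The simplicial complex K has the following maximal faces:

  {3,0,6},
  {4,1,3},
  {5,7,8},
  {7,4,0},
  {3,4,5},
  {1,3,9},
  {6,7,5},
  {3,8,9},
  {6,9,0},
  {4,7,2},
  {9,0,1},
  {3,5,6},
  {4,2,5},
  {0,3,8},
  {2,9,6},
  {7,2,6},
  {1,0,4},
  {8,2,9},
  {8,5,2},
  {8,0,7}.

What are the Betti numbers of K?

Fix the vertex order 0 < 1 < 2 < 3 < 4 < 5 < 6 < 7 < 8 < 9 and write every simplex with vertices in increasing order. Then dim K = 2 and the simplices of K are:

  0-simplices (10): [0], [1], [2], [3], [4], [5], [6], [7], [8], [9]
  1-simplices (30): (30 of them)
  2-simplices (20): (20 of them)

giving chain groups C_0 ≅ Z^10, C_1 ≅ Z^30, C_2 ≅ Z^20.

The boundary map ∂_1: C_1 → C_0 maps an edge to its endpoints' difference, ∂[p,q] = q − p. For instance
  ∂[3,9] = [9] − [3].
The resulting 10×30 matrix has rank 9, and its Smith normal form has invariant factors (1,1,1,1,1,1,1,1,1).

Boundary ∂_2: C_2 → C_1 maps a triangle to the signed sum of its edges. For instance
  ∂[0,7,8] = [7,8] − [0,8] + [0,7],
  ∂[2,4,7] = [4,7] − [2,7] + [2,4].
As a 30×20 matrix over Z this has rank 20, with invariant factors (1,1,1,1,1,1,1,1,1,1,1,1,1,1,1,1,1,1,1,2).

From H_k ≅ ker(∂_k) / im(∂_{k+1}) we obtain:

  H_0: rank C_0 − rank ∂_1 = 10 − 9 = 1, and the invariant factors of ∂_1 are all 1, so H_0 = Z.
  H_1: rank ker ∂_1 − rank ∂_2 = (30 − 9) − 20 = 1, and ∂_2 has invariant factor 2 > 1, so H_1 = Z ⊕ Z/2.
  H_2: rank ker ∂_2 − rank ∂_3 = (20 − 20) − 0 = 0, and there is no ∂_3, so H_2 = 0.

As a check, the Euler characteristic is 10 − 30 + 20 = 0, which agrees with 1 − 1 + 0 = 0.
(K is a triangulation of the Klein bottle.)

Hence the Betti numbers are b_0 = 1, b_1 = 1, b_2 = 0.

b_0 = 1, b_1 = 1, b_2 = 0.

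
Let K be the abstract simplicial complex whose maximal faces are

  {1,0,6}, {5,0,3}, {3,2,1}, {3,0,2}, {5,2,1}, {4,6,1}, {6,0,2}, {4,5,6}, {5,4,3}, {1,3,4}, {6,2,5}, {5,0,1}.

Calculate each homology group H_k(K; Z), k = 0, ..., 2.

H_0 = Z,  H_1 = Z/2Z,  H_2 = 0.

Fix the vertex order 0 < 1 < 2 < 3 < 4 < 5 < 6 and write every simplex with vertices in increasing order. Then dim K = 2 and the simplices of K are:

  0-simplices (7): [0], [1], [2], [3], [4], [5], [6]
  1-simplices (18): [0,1], [0,2], [0,3], [0,5], [0,6], [1,2], [1,3], [1,4], [1,5], [1,6], [2,3], [2,5], [2,6], [3,4], [3,5], [4,5], [4,6], [5,6]
  2-simplices (12): [0,1,5], [0,1,6], [0,2,3], [0,2,6], [0,3,5], [1,2,3], [1,2,5], [1,3,4], [1,4,6], [2,5,6], [3,4,5], [4,5,6]

giving chain groups C_0 ≅ Z^7, C_1 ≅ Z^18, C_2 ≅ Z^12.

Boundary ∂_1: C_1 → C_0 sends each edge [p,q] (with p < q) to q − p. For instance
  ∂[0,1] = [1] − [0].
This gives a 7×18 integer matrix of rank 6; reducing to Smith normal form yields diagonal entries (1,1,1,1,1,1).

Boundary ∂_2: C_2 → C_1 maps a triangle to the signed sum of its edges. For instance
  ∂[1,2,5] = [2,5] − [1,5] + [1,2],
  ∂[1,2,3] = [2,3] − [1,3] + [1,2].
The resulting 18×12 matrix has rank 12, and its Smith normal form has invariant factors (1,1,1,1,1,1,1,1,1,1,1,2).

From H_k ≅ ker(∂_k) / im(∂_{k+1}) we obtain:

  H_0: rank C_0 − rank ∂_1 = 7 − 6 = 1, and the invariant factors of ∂_1 are all 1, so H_0 ≅ Z.
  H_1: rank ker ∂_1 − rank ∂_2 = (18 − 6) − 12 = 0, and ∂_2 has invariant factor 2 > 1, so H_1 ≅ Z/2Z.
  H_2: rank ker ∂_2 − rank ∂_3 = (12 − 12) − 0 = 0, and there is no ∂_3, so H_2 ≅ 0.

As a check, the Euler characteristic is 7 − 18 + 12 = 1, which agrees with 1 − 0 + 0 = 1.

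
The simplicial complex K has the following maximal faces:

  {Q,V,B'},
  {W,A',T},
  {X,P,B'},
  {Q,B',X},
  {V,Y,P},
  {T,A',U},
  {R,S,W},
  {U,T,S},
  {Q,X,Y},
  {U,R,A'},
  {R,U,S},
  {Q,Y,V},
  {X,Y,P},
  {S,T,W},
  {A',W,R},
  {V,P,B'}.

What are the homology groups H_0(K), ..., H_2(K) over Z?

Fix the vertex order P < Q < R < S < T < U < V < W < X < Y < A' < B' and write every simplex with vertices in increasing order. Then dim K = 2 and the simplices of K are:

  0-simplices (12): [P], [Q], [R], [S], [T], [U], [V], [W], [X], [Y], [A'], [B']
  1-simplices (24): (24 of them)
  2-simplices (16): [P,V,Y], [P,V,B'], [P,X,Y], [P,X,B'], [Q,V,Y], [Q,V,B'], [Q,X,Y], [Q,X,B'], [R,S,U], [R,S,W], [R,U,A'], [R,W,A'], [S,T,U], [S,T,W], [T,U,A'], [T,W,A']

giving chain groups C_0 ≅ Z^12, C_1 ≅ Z^24, C_2 ≅ Z^16.

∂_1: C_1 → C_0 sends each edge [p,q] (with p < q) to q − p. For instance
  ∂[T,W] = [W] − [T].
The 12×24 boundary matrix has rank 10 and Smith normal form diag(1,1,1,1,1,1,1,1,1,1).

The boundary map ∂_2: C_2 → C_1 maps a triangle to the signed sum of its edges. For instance
  ∂[Q,X,Y] = [X,Y] − [Q,Y] + [Q,X],
  ∂[P,X,B'] = [X,B'] − [P,B'] + [P,X].
This gives a 24×16 integer matrix of rank 14; reducing to Smith normal form yields diagonal entries (1,1,1,1,1,1,1,1,1,1,1,1,1,1).

Reading off H_k = ker ∂_k / im ∂_{k+1}:

  H_0: rank C_0 − rank ∂_1 = 12 − 10 = 2, and the invariant factors of ∂_1 are all 1, so H_0 = Z^2.
  H_1: rank ker ∂_1 − rank ∂_2 = (24 − 10) − 14 = 0, and the invariant factors of ∂_2 are all 1, so H_1 = 0.
  H_2: rank ker ∂_2 − rank ∂_3 = (16 − 14) − 0 = 2, and there is no ∂_3, so H_2 = Z^2.

As a check, the Euler characteristic is 12 − 24 + 16 = 4, which agrees with 2 − 0 + 2 = 4.

H_0 ≅ Z^2,  H_1 = 0,  H_2 ≅ Z^2.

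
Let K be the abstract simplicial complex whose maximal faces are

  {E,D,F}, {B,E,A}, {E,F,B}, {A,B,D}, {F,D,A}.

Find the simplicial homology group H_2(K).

Order the vertices as A < B < D < E < F. Listing each simplex with vertices in this order, K has dimension 2 with simplices:

  0-simplices (5): A, B, D, E, F
  1-simplices (10): AB, AD, AE, AF, BD, BE, BF, DE, DF, EF
  2-simplices (5): ABD, ABE, ADF, BEF, DEF

so the chain groups are C_0 ≅ Z^5, C_1 ≅ Z^10, C_2 ≅ Z^5.

∂_1: C_1 → C_0 maps an edge to its endpoints' difference, ∂[p,q] = q − p. For instance
  ∂AE = E − A.
The resulting 5×10 matrix has rank 4, and its Smith normal form has invariant factors (1,1,1,1).

The boundary map ∂_2: C_2 → C_1 acts by ∂[p,q,r] = [q,r] − [p,r] + [p,q]. For instance
  ∂ABE = BE − AE + AB,
  ∂ABD = BD − AD + AB.
The 10×5 boundary matrix has rank 5 and Smith normal form diag(1,1,1,1,1).

Reading off H_k = ker ∂_k / im ∂_{k+1}:

  H_2: rank ker ∂_2 − rank ∂_3 = (5 − 5) − 0 = 0, and there is no ∂_3, so H_2 = 0.

(K is a triangulation of the Möbius band.)

H_2 ≅ 0.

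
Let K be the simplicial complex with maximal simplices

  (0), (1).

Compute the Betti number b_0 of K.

b_0 = 2.

Take the total order 0 < 1 on the vertex set. Then K (dimension 0) consists of the simplices:

  0-simplices (2): [0], [1]

Hence C_0 ≅ Z^2.

From H_k ≅ ker(∂_k) / im(∂_{k+1}) we obtain:

  H_0: rank C_0 − rank ∂_1 = 2 − 0 = 2, and there is no ∂_1, so H_0 = Z^2.

Hence the Betti numbers are b_0 = 2.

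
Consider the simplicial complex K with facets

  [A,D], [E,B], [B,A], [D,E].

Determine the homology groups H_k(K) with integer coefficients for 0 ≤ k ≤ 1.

Fix the vertex order A < B < D < E and write every simplex with vertices in increasing order. Then dim K = 1 and the simplices of K are:

  0-simplices (4): A, B, D, E
  1-simplices (4): AB, AD, BE, DE

so the chain groups are C_0 ≅ Z^4, C_1 ≅ Z^4.

Boundary ∂_1: C_1 → C_0 maps an edge to its endpoints' difference, ∂[p,q] = q − p. For instance
  ∂BE = E − B.
The resulting 4×4 matrix has rank 3, and its Smith normal form has invariant factors (1,1,1).

Reading off H_k = ker ∂_k / im ∂_{k+1}:

  H_0: rank C_0 − rank ∂_1 = 4 − 3 = 1, and the invariant factors of ∂_1 are all 1, so H_0 = Z.
  H_1: rank ker ∂_1 − rank ∂_2 = (4 − 3) − 0 = 1, and there is no ∂_2, so H_1 = Z.

(K is a triangulation of the circle S^1.)

H_0 = Z,  H_1 = Z.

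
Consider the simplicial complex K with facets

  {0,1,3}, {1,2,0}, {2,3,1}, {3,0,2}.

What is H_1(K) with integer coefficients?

H_1 ≅ 0.

Take the total order 0 < 1 < 2 < 3 on the vertex set. Then K (dimension 2) consists of the simplices:

  0-simplices (4): [0], [1], [2], [3]
  1-simplices (6): [0,1], [0,2], [0,3], [1,2], [1,3], [2,3]
  2-simplices (4): [0,1,2], [0,1,3], [0,2,3], [1,2,3]

Hence C_0 ≅ Z^4, C_1 ≅ Z^6, C_2 ≅ Z^4.

The boundary map ∂_1: C_1 → C_0 maps an edge to its endpoints' difference, ∂[p,q] = q − p.
The resulting 4×6 matrix has rank 3, and its Smith normal form has invariant factors (1,1,1).

The boundary map ∂_2: C_2 → C_1 maps a triangle to the signed sum of its edges. For instance
  ∂[0,2,3] = [2,3] − [0,3] + [0,2],
  ∂[0,1,3] = [1,3] − [0,3] + [0,1].
This gives a 6×4 integer matrix of rank 3; reducing to Smith normal form yields diagonal entries (1,1,1).

Now H_k = ker ∂_k / im ∂_{k+1}, so:

  H_1: rank ker ∂_1 − rank ∂_2 = (6 − 3) − 3 = 0, and the invariant factors of ∂_2 are all 1, so H_1 = 0.

(K is a triangulation of the 2-sphere S^2.)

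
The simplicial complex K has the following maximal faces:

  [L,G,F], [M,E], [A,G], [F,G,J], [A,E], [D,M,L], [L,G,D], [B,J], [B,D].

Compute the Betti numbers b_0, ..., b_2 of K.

b_0 = 1, b_1 = 2, b_2 = 0.

We work with the vertex ordering A < B < D < E < F < G < J < L < M. The simplices of K, each written with vertices in increasing order, are:

  0-simplices (9): A, B, D, E, F, G, J, L, M
  1-simplices (14): AE, AG, BD, BJ, DG, DL, DM, EM, FG, FJ, FL, GJ, GL, LM
  2-simplices (4): DGL, DLM, FGJ, FGL

Hence C_0 ≅ Z^9, C_1 ≅ Z^14, C_2 ≅ Z^4.

The boundary map ∂_1: C_1 → C_0 is given by ∂[p,q] = [q] − [p]. For instance
  ∂FJ = J − F.
This gives a 9×14 integer matrix of rank 8; reducing to Smith normal form yields diagonal entries (1,1,1,1,1,1,1,1).

∂_2: C_2 → C_1 maps a triangle to the signed sum of its edges. For instance
  ∂FGL = GL − FL + FG,
  ∂FGJ = GJ − FJ + FG.
As a 14×4 matrix over Z this has rank 4, with invariant factors (1,1,1,1).

Now H_k = ker ∂_k / im ∂_{k+1}, so:

  H_0: rank C_0 − rank ∂_1 = 9 − 8 = 1, and the invariant factors of ∂_1 are all 1, so H_0 ≅ Z.
  H_1: rank ker ∂_1 − rank ∂_2 = (14 − 8) − 4 = 2, and the invariant factors of ∂_2 are all 1, so H_1 ≅ Z^2.
  H_2: rank ker ∂_2 − rank ∂_3 = (4 − 4) − 0 = 0, and there is no ∂_3, so H_2 ≅ 0.

As a check, the Euler characteristic is 9 − 14 + 4 = -1, which agrees with 1 − 2 + 0 = -1.

Hence the Betti numbers are b_0 = 1, b_1 = 2, b_2 = 0.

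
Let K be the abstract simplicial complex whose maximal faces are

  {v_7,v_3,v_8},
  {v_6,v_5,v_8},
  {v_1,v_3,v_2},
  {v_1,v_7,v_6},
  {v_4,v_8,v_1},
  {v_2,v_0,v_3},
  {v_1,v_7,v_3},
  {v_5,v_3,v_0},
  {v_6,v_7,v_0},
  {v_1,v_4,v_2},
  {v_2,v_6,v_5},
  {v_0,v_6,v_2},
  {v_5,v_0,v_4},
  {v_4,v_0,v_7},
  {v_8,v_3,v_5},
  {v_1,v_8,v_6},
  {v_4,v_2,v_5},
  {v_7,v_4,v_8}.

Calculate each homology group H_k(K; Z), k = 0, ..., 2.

H_0 = Z,  H_1 = Z ⊕ Z/2,  H_2 = 0.

Order the vertices as v_0 < v_1 < v_2 < v_3 < v_4 < v_5 < v_6 < v_7 < v_8. Listing each simplex with vertices in this order, K has dimension 2 with simplices:

  0-simplices (9): [v_0], [v_1], [v_2], [v_3], [v_4], [v_5], [v_6], [v_7], [v_8]
  1-simplices (27): (27 of them)
  2-simplices (18): (18 of them)

giving chain groups C_0 ≅ Z^9, C_1 ≅ Z^27, C_2 ≅ Z^18.

∂_1: C_1 → C_0 is given by ∂[p,q] = [q] − [p]. For instance
  ∂[v_4,v_8] = [v_8] − [v_4].
The 9×27 boundary matrix has rank 8 and Smith normal form diag(1,1,1,1,1,1,1,1).

The boundary map ∂_2: C_2 → C_1 acts by ∂[p,q,r] = [q,r] − [p,r] + [p,q]. For instance
  ∂[v_2,v_5,v_6] = [v_5,v_6] − [v_2,v_6] + [v_2,v_5],
  ∂[v_1,v_3,v_7] = [v_3,v_7] − [v_1,v_7] + [v_1,v_3].
This gives a 27×18 integer matrix of rank 18; reducing to Smith normal form yields diagonal entries (1,1,1,1,1,1,1,1,1,1,1,1,1,1,1,1,1,2).

Reading off H_k = ker ∂_k / im ∂_{k+1}:

  H_0: rank C_0 − rank ∂_1 = 9 − 8 = 1, and the invariant factors of ∂_1 are all 1, so H_0 ≅ Z.
  H_1: rank ker ∂_1 − rank ∂_2 = (27 − 8) − 18 = 1, and ∂_2 has invariant factor 2 > 1, so H_1 ≅ Z ⊕ Z/2.
  H_2: rank ker ∂_2 − rank ∂_3 = (18 − 18) − 0 = 0, and there is no ∂_3, so H_2 ≅ 0.

(K is a triangulation of the Klein bottle.)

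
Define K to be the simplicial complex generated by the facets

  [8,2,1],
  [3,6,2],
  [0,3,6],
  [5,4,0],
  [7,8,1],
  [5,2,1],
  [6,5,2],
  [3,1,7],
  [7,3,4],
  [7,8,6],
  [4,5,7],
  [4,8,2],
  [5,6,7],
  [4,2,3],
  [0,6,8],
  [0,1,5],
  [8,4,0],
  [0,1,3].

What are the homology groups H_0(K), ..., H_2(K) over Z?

H_0 = Z,  H_1 = Z^2,  H_2 = Z.

Fix the vertex order 0 < 1 < 2 < 3 < 4 < 5 < 6 < 7 < 8 and write every simplex with vertices in increasing order. Then dim K = 2 and the simplices of K are:

  0-simplices (9): [0], [1], [2], [3], [4], [5], [6], [7], [8]
  1-simplices (27): (27 of them)
  2-simplices (18): [0,1,3], [0,1,5], [0,3,6], [0,4,5], [0,4,8], [0,6,8], [1,2,5], [1,2,8], [1,3,7], [1,7,8], [2,3,4], [2,3,6], [2,4,8], [2,5,6], [3,4,7], [4,5,7], [5,6,7], [6,7,8]

giving chain groups C_0 ≅ Z^9, C_1 ≅ Z^27, C_2 ≅ Z^18.

The boundary map ∂_1: C_1 → C_0 sends each edge [p,q] (with p < q) to q − p.
The resulting 9×27 matrix has rank 8, and its Smith normal form has invariant factors (1,1,1,1,1,1,1,1).

∂_2: C_2 → C_1 sends each 2-simplex [p,q,r] to [q,r] − [p,r] + [p,q]. For instance
  ∂[1,7,8] = [7,8] − [1,8] + [1,7],
  ∂[0,4,5] = [4,5] − [0,5] + [0,4].
This gives a 27×18 integer matrix of rank 17; reducing to Smith normal form yields diagonal entries (1,1,1,1,1,1,1,1,1,1,1,1,1,1,1,1,1).

Computing H_k = (kernel of ∂_k) / (image of ∂_{k+1}):

  H_0: rank C_0 − rank ∂_1 = 9 − 8 = 1, and the invariant factors of ∂_1 are all 1, so H_0 ≅ Z.
  H_1: rank ker ∂_1 − rank ∂_2 = (27 − 8) − 17 = 2, and the invariant factors of ∂_2 are all 1, so H_1 ≅ Z^2.
  H_2: rank ker ∂_2 − rank ∂_3 = (18 − 17) − 0 = 1, and there is no ∂_3, so H_2 ≅ Z.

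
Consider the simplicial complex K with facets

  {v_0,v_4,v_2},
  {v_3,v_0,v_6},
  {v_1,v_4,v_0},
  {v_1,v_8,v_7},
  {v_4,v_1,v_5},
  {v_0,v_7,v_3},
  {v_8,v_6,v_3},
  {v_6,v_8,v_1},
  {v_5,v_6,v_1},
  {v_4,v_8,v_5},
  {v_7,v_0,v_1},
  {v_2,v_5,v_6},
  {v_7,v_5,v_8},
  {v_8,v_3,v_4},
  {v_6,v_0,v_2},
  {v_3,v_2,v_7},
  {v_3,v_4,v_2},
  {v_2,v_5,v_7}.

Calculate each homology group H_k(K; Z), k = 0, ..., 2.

H_0 ≅ Z,  H_1 ≅ Z ⊕ Z/2,  H_2 = 0.

We work with the vertex ordering v_0 < v_1 < v_2 < v_3 < v_4 < v_5 < v_6 < v_7 < v_8. The simplices of K, each written with vertices in increasing order, are:

  0-simplices (9): [v_0], [v_1], [v_2], [v_3], [v_4], [v_5], [v_6], [v_7], [v_8]
  1-simplices (27): (27 of them)
  2-simplices (18): (18 of them)

so the chain groups are C_0 ≅ Z^9, C_1 ≅ Z^27, C_2 ≅ Z^18.

Boundary ∂_1: C_1 → C_0 is given by ∂[p,q] = [q] − [p].
This gives a 9×27 integer matrix of rank 8; reducing to Smith normal form yields diagonal entries (1,1,1,1,1,1,1,1).

∂_2: C_2 → C_1 acts by ∂[p,q,r] = [q,r] − [p,r] + [p,q]. For instance
  ∂[v_1,v_7,v_8] = [v_7,v_8] − [v_1,v_8] + [v_1,v_7],
  ∂[v_2,v_5,v_6] = [v_5,v_6] − [v_2,v_6] + [v_2,v_5].
The 27×18 boundary matrix has rank 18 and Smith normal form diag(1,1,1,1,1,1,1,1,1,1,1,1,1,1,1,1,1,2).

Now H_k = ker ∂_k / im ∂_{k+1}, so:

  H_0: rank C_0 − rank ∂_1 = 9 − 8 = 1, and the invariant factors of ∂_1 are all 1, so H_0 ≅ Z.
  H_1: rank ker ∂_1 − rank ∂_2 = (27 − 8) − 18 = 1, and ∂_2 has invariant factor 2 > 1, so H_1 ≅ Z ⊕ Z/2.
  H_2: rank ker ∂_2 − rank ∂_3 = (18 − 18) − 0 = 0, and there is no ∂_3, so H_2 ≅ 0.

As a check, the Euler characteristic is 9 − 27 + 18 = 0, which agrees with 1 − 1 + 0 = 0.
(K is a triangulation of the Klein bottle.)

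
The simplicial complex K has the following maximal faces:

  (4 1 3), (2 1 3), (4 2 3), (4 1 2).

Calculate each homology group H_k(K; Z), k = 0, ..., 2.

We work with the vertex ordering 1 < 2 < 3 < 4. The simplices of K, each written with vertices in increasing order, are:

  0-simplices (4): [1], [2], [3], [4]
  1-simplices (6): [1,2], [1,3], [1,4], [2,3], [2,4], [3,4]
  2-simplices (4): [1,2,3], [1,2,4], [1,3,4], [2,3,4]

giving chain groups C_0 ≅ Z^4, C_1 ≅ Z^6, C_2 ≅ Z^4.

Boundary ∂_1: C_1 → C_0 is given by ∂[p,q] = [q] − [p]. For instance
  ∂[1,2] = [2] − [1].
The 4×6 boundary matrix has rank 3 and Smith normal form diag(1,1,1).

The boundary map ∂_2: C_2 → C_1 sends each 2-simplex [p,q,r] to [q,r] − [p,r] + [p,q]. For instance
  ∂[1,2,3] = [2,3] − [1,3] + [1,2],
  ∂[2,3,4] = [3,4] − [2,4] + [2,3].
The resulting 6×4 matrix has rank 3, and its Smith normal form has invariant factors (1,1,1).

Reading off H_k = ker ∂_k / im ∂_{k+1}:

  H_0: rank C_0 − rank ∂_1 = 4 − 3 = 1, and the invariant factors of ∂_1 are all 1, so H_0 = Z.
  H_1: rank ker ∂_1 − rank ∂_2 = (6 − 3) − 3 = 0, and the invariant factors of ∂_2 are all 1, so H_1 = 0.
  H_2: rank ker ∂_2 − rank ∂_3 = (4 − 3) − 0 = 1, and there is no ∂_3, so H_2 = Z.

As a check, the Euler characteristic is 4 − 6 + 4 = 2, which agrees with 1 − 0 + 1 = 2.

H_0 ≅ Z,  H_1 = 0,  H_2 ≅ Z.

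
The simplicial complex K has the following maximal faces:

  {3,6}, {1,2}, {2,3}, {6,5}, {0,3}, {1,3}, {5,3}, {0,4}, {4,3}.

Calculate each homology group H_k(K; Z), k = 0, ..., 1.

K has 7 vertices, 9 edges.
rank ∂_0 = 0, rank ∂_1 = 6 ⇒ b_0 = 7 − 0 − 6 = 1; all invariant factors of ∂_1 are 1 so no torsion. So H_0 = Z.
rank ∂_1 = 6, rank ∂_2 = 0 ⇒ b_1 = 9 − 6 − 0 = 3. So H_1 = Z^3.

H_0 ≅ Z,  H_1 ≅ Z^3.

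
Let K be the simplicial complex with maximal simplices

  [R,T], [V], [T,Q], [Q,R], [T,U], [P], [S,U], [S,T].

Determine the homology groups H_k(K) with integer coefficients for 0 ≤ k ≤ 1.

K has 7 vertices, 6 edges.
rank ∂_0 = 0, rank ∂_1 = 4 ⇒ b_0 = 7 − 0 − 4 = 3; all invariant factors of ∂_1 are 1 so no torsion. So H_0 = Z^3.
rank ∂_1 = 4, rank ∂_2 = 0 ⇒ b_1 = 6 − 4 − 0 = 2. So H_1 = Z^2.

H_0 ≅ Z^3,  H_1 ≅ Z^2.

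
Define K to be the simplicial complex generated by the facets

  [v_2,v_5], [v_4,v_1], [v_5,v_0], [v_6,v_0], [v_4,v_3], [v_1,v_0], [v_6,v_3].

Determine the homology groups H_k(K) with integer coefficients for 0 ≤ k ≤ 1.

Take the total order v_0 < v_1 < v_2 < v_3 < v_4 < v_5 < v_6 on the vertex set. Then K (dimension 1) consists of the simplices:

  0-simplices (7): [v_0], [v_1], [v_2], [v_3], [v_4], [v_5], [v_6]
  1-simplices (7): [v_0,v_1], [v_0,v_5], [v_0,v_6], [v_1,v_4], [v_2,v_5], [v_3,v_4], [v_3,v_6]

Hence C_0 ≅ Z^7, C_1 ≅ Z^7.

Boundary ∂_1: C_1 → C_0 maps an edge to its endpoints' difference, ∂[p,q] = q − p.
The 7×7 boundary matrix has rank 6 and Smith normal form diag(1,1,1,1,1,1).

Reading off H_k = ker ∂_k / im ∂_{k+1}:

  H_0: rank C_0 − rank ∂_1 = 7 − 6 = 1, and the invariant factors of ∂_1 are all 1, so H_0 ≅ Z.
  H_1: rank ker ∂_1 − rank ∂_2 = (7 − 6) − 0 = 1, and there is no ∂_2, so H_1 ≅ Z.

H_0 ≅ Z,  H_1 ≅ Z.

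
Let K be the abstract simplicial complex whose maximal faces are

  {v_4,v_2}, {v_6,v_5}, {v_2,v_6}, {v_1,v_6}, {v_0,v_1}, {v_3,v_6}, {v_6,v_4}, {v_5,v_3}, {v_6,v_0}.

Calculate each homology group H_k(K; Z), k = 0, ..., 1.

K has 7 vertices, 9 edges.
rank ∂_0 = 0, rank ∂_1 = 6 ⇒ b_0 = 7 − 0 − 6 = 1; all invariant factors of ∂_1 are 1 so no torsion. So H_0 = Z.
rank ∂_1 = 6, rank ∂_2 = 0 ⇒ b_1 = 9 − 6 − 0 = 3. So H_1 = Z^3.

H_0 ≅ Z,  H_1 ≅ Z^3.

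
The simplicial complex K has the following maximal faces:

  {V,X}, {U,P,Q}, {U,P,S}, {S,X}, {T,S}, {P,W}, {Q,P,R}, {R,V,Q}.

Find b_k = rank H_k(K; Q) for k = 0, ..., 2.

b_0 = 1, b_1 = 1, b_2 = 0.

Fix the vertex order P < Q < R < S < T < U < V < W < X and write every simplex with vertices in increasing order. Then dim K = 2 and the simplices of K are:

  0-simplices (9): P, Q, R, S, T, U, V, W, X
  1-simplices (13): PQ, PR, PS, PU, PW, QR, QU, QV, RV, ST, SU, SX, VX
  2-simplices (4): PQR, PQU, PSU, QRV

giving chain groups C_0 ≅ Z^9, C_1 ≅ Z^13, C_2 ≅ Z^4.

The boundary map ∂_1: C_1 → C_0 is given by ∂[p,q] = [q] − [p]. For instance
  ∂QR = R − Q.
The 9×13 boundary matrix has rank 8 and Smith normal form diag(1,1,1,1,1,1,1,1).

Boundary ∂_2: C_2 → C_1 sends each 2-simplex [p,q,r] to [q,r] − [p,r] + [p,q]. For instance
  ∂QRV = RV − QV + QR,
  ∂PQR = QR − PR + PQ.
This gives a 13×4 integer matrix of rank 4; reducing to Smith normal form yields diagonal entries (1,1,1,1).

From H_k ≅ ker(∂_k) / im(∂_{k+1}) we obtain:

  H_0: rank C_0 − rank ∂_1 = 9 − 8 = 1, and the invariant factors of ∂_1 are all 1, so H_0 = Z.
  H_1: rank ker ∂_1 − rank ∂_2 = (13 − 8) − 4 = 1, and the invariant factors of ∂_2 are all 1, so H_1 = Z.
  H_2: rank ker ∂_2 − rank ∂_3 = (4 − 4) − 0 = 0, and there is no ∂_3, so H_2 = 0.

Hence the Betti numbers are b_0 = 1, b_1 = 1, b_2 = 0.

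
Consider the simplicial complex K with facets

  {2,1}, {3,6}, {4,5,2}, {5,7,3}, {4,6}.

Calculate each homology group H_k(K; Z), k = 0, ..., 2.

H_0 = Z,  H_1 = Z,  H_2 = 0.

Order the vertices as 1 < 2 < 3 < 4 < 5 < 6 < 7. Listing each simplex with vertices in this order, K has dimension 2 with simplices:

  0-simplices (7): [1], [2], [3], [4], [5], [6], [7]
  1-simplices (9): [1,2], [2,4], [2,5], [3,5], [3,6], [3,7], [4,5], [4,6], [5,7]
  2-simplices (2): [2,4,5], [3,5,7]

giving chain groups C_0 ≅ Z^7, C_1 ≅ Z^9, C_2 ≅ Z^2.

Boundary ∂_1: C_1 → C_0 is given by ∂[p,q] = [q] − [p]. For instance
  ∂[2,5] = [5] − [2].
As a 7×9 matrix over Z this has rank 6, with invariant factors (1,1,1,1,1,1).

∂_2: C_2 → C_1 sends each 2-simplex [p,q,r] to [q,r] − [p,r] + [p,q]. For instance
  ∂[3,5,7] = [5,7] − [3,7] + [3,5],
  ∂[2,4,5] = [4,5] − [2,5] + [2,4].
This gives a 9×2 integer matrix of rank 2; reducing to Smith normal form yields diagonal entries (1,1).

Reading off H_k = ker ∂_k / im ∂_{k+1}:

  H_0: rank C_0 − rank ∂_1 = 7 − 6 = 1, and the invariant factors of ∂_1 are all 1, so H_0 = Z.
  H_1: rank ker ∂_1 − rank ∂_2 = (9 − 6) − 2 = 1, and the invariant factors of ∂_2 are all 1, so H_1 = Z.
  H_2: rank ker ∂_2 − rank ∂_3 = (2 − 2) − 0 = 0, and there is no ∂_3, so H_2 = 0.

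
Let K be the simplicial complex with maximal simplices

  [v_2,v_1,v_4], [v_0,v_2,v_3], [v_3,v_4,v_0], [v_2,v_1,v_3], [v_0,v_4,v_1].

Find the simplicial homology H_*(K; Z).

K has 5 vertices, 10 edges, 5 triangles.
rank ∂_0 = 0, rank ∂_1 = 4 ⇒ b_0 = 5 − 0 − 4 = 1; all invariant factors of ∂_1 are 1 so no torsion. So H_0 ≅ Z.
rank ∂_1 = 4, rank ∂_2 = 5 ⇒ b_1 = 10 − 4 − 5 = 1; all invariant factors of ∂_2 are 1 so no torsion. So H_1 ≅ Z.
rank ∂_2 = 5, rank ∂_3 = 0 ⇒ b_2 = 5 − 5 − 0 = 0. So H_2 ≅ 0.

H_0 = Z,  H_1 = Z,  H_2 = 0.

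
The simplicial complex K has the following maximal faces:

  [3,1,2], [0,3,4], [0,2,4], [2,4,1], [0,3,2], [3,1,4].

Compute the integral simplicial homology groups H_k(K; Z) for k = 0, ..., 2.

H_0 ≅ Z,  H_1 = 0,  H_2 ≅ Z.

Take the total order 0 < 1 < 2 < 3 < 4 on the vertex set. Then K (dimension 2) consists of the simplices:

  0-simplices (5): [0], [1], [2], [3], [4]
  1-simplices (9): [0,2], [0,3], [0,4], [1,2], [1,3], [1,4], [2,3], [2,4], [3,4]
  2-simplices (6): [0,2,3], [0,2,4], [0,3,4], [1,2,3], [1,2,4], [1,3,4]

giving chain groups C_0 ≅ Z^5, C_1 ≅ Z^9, C_2 ≅ Z^6.

Boundary ∂_1: C_1 → C_0 is given by ∂[p,q] = [q] − [p]. For instance
  ∂[2,4] = [4] − [2].
As a 5×9 matrix over Z this has rank 4, with invariant factors (1,1,1,1).

∂_2: C_2 → C_1 maps a triangle to the signed sum of its edges. For instance
  ∂[0,2,4] = [2,4] − [0,4] + [0,2],
  ∂[1,2,3] = [2,3] − [1,3] + [1,2].
As a 9×6 matrix over Z this has rank 5, with invariant factors (1,1,1,1,1).

Reading off H_k = ker ∂_k / im ∂_{k+1}:

  H_0: rank C_0 − rank ∂_1 = 5 − 4 = 1, and the invariant factors of ∂_1 are all 1, so H_0 ≅ Z.
  H_1: rank ker ∂_1 − rank ∂_2 = (9 − 4) − 5 = 0, and the invariant factors of ∂_2 are all 1, so H_1 ≅ 0.
  H_2: rank ker ∂_2 − rank ∂_3 = (6 − 5) − 0 = 1, and there is no ∂_3, so H_2 ≅ Z.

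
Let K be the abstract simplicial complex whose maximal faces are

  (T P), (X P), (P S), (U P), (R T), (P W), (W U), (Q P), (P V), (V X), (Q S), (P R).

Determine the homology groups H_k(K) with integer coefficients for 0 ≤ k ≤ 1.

Fix the vertex order P < Q < R < S < T < U < V < W < X and write every simplex with vertices in increasing order. Then dim K = 1 and the simplices of K are:

  0-simplices (9): P, Q, R, S, T, U, V, W, X
  1-simplices (12): PQ, PR, PS, PT, PU, PV, PW, PX, QS, RT, UW, VX

Hence C_0 ≅ Z^9, C_1 ≅ Z^12.

The boundary map ∂_1: C_1 → C_0 maps an edge to its endpoints' difference, ∂[p,q] = q − p.
The 9×12 boundary matrix has rank 8 and Smith normal form diag(1,1,1,1,1,1,1,1).

Reading off H_k = ker ∂_k / im ∂_{k+1}:

  H_0: rank C_0 − rank ∂_1 = 9 − 8 = 1, and the invariant factors of ∂_1 are all 1, so H_0 ≅ Z.
  H_1: rank ker ∂_1 − rank ∂_2 = (12 − 8) − 0 = 4, and there is no ∂_2, so H_1 ≅ Z^4.

H_0 = Z,  H_1 = Z^4.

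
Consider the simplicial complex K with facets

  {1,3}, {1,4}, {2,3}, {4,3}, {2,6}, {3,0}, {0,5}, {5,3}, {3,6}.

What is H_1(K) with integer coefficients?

We work with the vertex ordering 0 < 1 < 2 < 3 < 4 < 5 < 6. The simplices of K, each written with vertices in increasing order, are:

  0-simplices (7): [0], [1], [2], [3], [4], [5], [6]
  1-simplices (9): [0,3], [0,5], [1,3], [1,4], [2,3], [2,6], [3,4], [3,5], [3,6]

giving chain groups C_0 ≅ Z^7, C_1 ≅ Z^9.

∂_1: C_1 → C_0 sends each edge [p,q] (with p < q) to q − p. For instance
  ∂[2,3] = [3] − [2].
The resulting 7×9 matrix has rank 6, and its Smith normal form has invariant factors (1,1,1,1,1,1).

From H_k ≅ ker(∂_k) / im(∂_{k+1}) we obtain:

  H_1: rank ker ∂_1 − rank ∂_2 = (9 − 6) − 0 = 3, and there is no ∂_2, so H_1 = Z^3.

(K is a triangulation of a wedge of 3 circles.)

H_1 = Z^3.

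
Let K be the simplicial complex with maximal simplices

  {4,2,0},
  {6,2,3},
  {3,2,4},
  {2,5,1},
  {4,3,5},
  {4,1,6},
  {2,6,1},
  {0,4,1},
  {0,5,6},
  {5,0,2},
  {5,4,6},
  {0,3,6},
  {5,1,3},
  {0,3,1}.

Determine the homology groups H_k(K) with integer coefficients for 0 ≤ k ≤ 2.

H_0 = Z,  H_1 = Z^2,  H_2 = Z.

Fix the vertex order 0 < 1 < 2 < 3 < 4 < 5 < 6 and write every simplex with vertices in increasing order. Then dim K = 2 and the simplices of K are:

  0-simplices (7): [0], [1], [2], [3], [4], [5], [6]
  1-simplices (21): [0,1], [0,2], [0,3], [0,4], [0,5], [0,6], [1,2], [1,3], [1,4], [1,5], [1,6], [2,3], [2,4], [2,5], [2,6], [3,4], [3,5], [3,6], [4,5], [4,6], [5,6]
  2-simplices (14): [0,1,3], [0,1,4], [0,2,4], [0,2,5], [0,3,6], [0,5,6], [1,2,5], [1,2,6], [1,3,5], [1,4,6], [2,3,4], [2,3,6], [3,4,5], [4,5,6]

so the chain groups are C_0 ≅ Z^7, C_1 ≅ Z^21, C_2 ≅ Z^14.

Boundary ∂_1: C_1 → C_0 sends each edge [p,q] (with p < q) to q − p. For instance
  ∂[0,5] = [5] − [0].
As a 7×21 matrix over Z this has rank 6, with invariant factors (1,1,1,1,1,1).

Boundary ∂_2: C_2 → C_1 maps a triangle to the signed sum of its edges. For instance
  ∂[4,5,6] = [5,6] − [4,6] + [4,5],
  ∂[0,1,4] = [1,4] − [0,4] + [0,1].
This gives a 21×14 integer matrix of rank 13; reducing to Smith normal form yields diagonal entries (1,1,1,1,1,1,1,1,1,1,1,1,1).

Computing H_k = (kernel of ∂_k) / (image of ∂_{k+1}):

  H_0: rank C_0 − rank ∂_1 = 7 − 6 = 1, and the invariant factors of ∂_1 are all 1, so H_0 ≅ Z.
  H_1: rank ker ∂_1 − rank ∂_2 = (21 − 6) − 13 = 2, and the invariant factors of ∂_2 are all 1, so H_1 ≅ Z^2.
  H_2: rank ker ∂_2 − rank ∂_3 = (14 − 13) − 0 = 1, and there is no ∂_3, so H_2 ≅ Z.

As a check, the Euler characteristic is 7 − 21 + 14 = 0, which agrees with 1 − 2 + 1 = 0.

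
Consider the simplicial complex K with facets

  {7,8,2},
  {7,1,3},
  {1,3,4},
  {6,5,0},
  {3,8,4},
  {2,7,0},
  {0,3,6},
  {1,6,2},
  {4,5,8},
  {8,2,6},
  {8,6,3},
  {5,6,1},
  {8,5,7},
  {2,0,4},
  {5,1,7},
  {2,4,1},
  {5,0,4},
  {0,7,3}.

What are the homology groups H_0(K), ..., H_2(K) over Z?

H_0 ≅ Z,  H_1 ≅ Z^2,  H_2 ≅ Z.

Fix the vertex order 0 < 1 < 2 < 3 < 4 < 5 < 6 < 7 < 8 and write every simplex with vertices in increasing order. Then dim K = 2 and the simplices of K are:

  0-simplices (9): [0], [1], [2], [3], [4], [5], [6], [7], [8]
  1-simplices (27): (27 of them)
  2-simplices (18): [0,2,4], [0,2,7], [0,3,6], [0,3,7], [0,4,5], [0,5,6], [1,2,4], [1,2,6], [1,3,4], [1,3,7], [1,5,6], [1,5,7], [2,6,8], [2,7,8], [3,4,8], [3,6,8], [4,5,8], [5,7,8]

Hence C_0 ≅ Z^9, C_1 ≅ Z^27, C_2 ≅ Z^18.

The boundary map ∂_1: C_1 → C_0 sends each edge [p,q] (with p < q) to q − p.
As a 9×27 matrix over Z this has rank 8, with invariant factors (1,1,1,1,1,1,1,1).

The boundary map ∂_2: C_2 → C_1 sends each 2-simplex [p,q,r] to [q,r] − [p,r] + [p,q]. For instance
  ∂[1,2,6] = [2,6] − [1,6] + [1,2],
  ∂[3,6,8] = [6,8] − [3,8] + [3,6].
This gives a 27×18 integer matrix of rank 17; reducing to Smith normal form yields diagonal entries (1,1,1,1,1,1,1,1,1,1,1,1,1,1,1,1,1).

Reading off H_k = ker ∂_k / im ∂_{k+1}:

  H_0: rank C_0 − rank ∂_1 = 9 − 8 = 1, and the invariant factors of ∂_1 are all 1, so H_0 = Z.
  H_1: rank ker ∂_1 − rank ∂_2 = (27 − 8) − 17 = 2, and the invariant factors of ∂_2 are all 1, so H_1 = Z^2.
  H_2: rank ker ∂_2 − rank ∂_3 = (18 − 17) − 0 = 1, and there is no ∂_3, so H_2 = Z.

As a check, the Euler characteristic is 9 − 27 + 18 = 0, which agrees with 1 − 2 + 1 = 0.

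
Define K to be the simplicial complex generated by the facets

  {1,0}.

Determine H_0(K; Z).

We work with the vertex ordering 0 < 1. The simplices of K, each written with vertices in increasing order, are:

  0-simplices (2): [0], [1]
  1-simplices (1): [0,1]

giving chain groups C_0 ≅ Z^2, C_1 ≅ Z^1.

Boundary ∂_1: C_1 → C_0 is given by ∂[p,q] = [q] − [p]. For instance
  ∂[0,1] = [1] − [0].
The 2×1 boundary matrix has rank 1 and Smith normal form diag(1).

Now H_k = ker ∂_k / im ∂_{k+1}, so:

  H_0: rank C_0 − rank ∂_1 = 2 − 1 = 1, and the invariant factors of ∂_1 are all 1, so H_0 ≅ Z.

(K is a triangulation of the 1-simplex.)

H_0 = Z.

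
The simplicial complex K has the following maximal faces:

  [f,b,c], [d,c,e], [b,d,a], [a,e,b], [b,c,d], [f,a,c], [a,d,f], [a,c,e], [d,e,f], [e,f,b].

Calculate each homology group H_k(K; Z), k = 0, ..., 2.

H_0 ≅ Z,  H_1 ≅ Z/2,  H_2 = 0.

K has 6 vertices, 15 edges, 10 triangles.
rank ∂_0 = 0, rank ∂_1 = 5 ⇒ b_0 = 6 − 0 − 5 = 1; all invariant factors of ∂_1 are 1 so no torsion. So H_0 ≅ Z.
rank ∂_1 = 5, rank ∂_2 = 10 ⇒ b_1 = 15 − 5 − 10 = 0; ∂_2 has invariant factor(s) [2] giving torsion. So H_1 ≅ Z/2.
rank ∂_2 = 10, rank ∂_3 = 0 ⇒ b_2 = 10 − 10 − 0 = 0. So H_2 ≅ 0.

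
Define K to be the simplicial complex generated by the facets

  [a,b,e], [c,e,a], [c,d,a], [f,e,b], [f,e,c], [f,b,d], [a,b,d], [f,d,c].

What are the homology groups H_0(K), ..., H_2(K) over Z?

Order the vertices as a < b < c < d < e < f. Listing each simplex with vertices in this order, K has dimension 2 with simplices:

  0-simplices (6): a, b, c, d, e, f
  1-simplices (12): ab, ac, ad, ae, bd, be, bf, cd, ce, cf, df, ef
  2-simplices (8): abd, abe, acd, ace, bdf, bef, cdf, cef

Hence C_0 ≅ Z^6, C_1 ≅ Z^12, C_2 ≅ Z^8.

The boundary map ∂_1: C_1 → C_0 is given by ∂[p,q] = [q] − [p]. For instance
  ∂cd = d − c.
This gives a 6×12 integer matrix of rank 5; reducing to Smith normal form yields diagonal entries (1,1,1,1,1).

Boundary ∂_2: C_2 → C_1 acts by ∂[p,q,r] = [q,r] − [p,r] + [p,q]. For instance
  ∂cef = ef − cf + ce,
  ∂cdf = df − cf + cd.
As a 12×8 matrix over Z this has rank 7, with invariant factors (1,1,1,1,1,1,1).

From H_k ≅ ker(∂_k) / im(∂_{k+1}) we obtain:

  H_0: rank C_0 − rank ∂_1 = 6 − 5 = 1, and the invariant factors of ∂_1 are all 1, so H_0 = Z.
  H_1: rank ker ∂_1 − rank ∂_2 = (12 − 5) − 7 = 0, and the invariant factors of ∂_2 are all 1, so H_1 = 0.
  H_2: rank ker ∂_2 − rank ∂_3 = (8 − 7) − 0 = 1, and there is no ∂_3, so H_2 = Z.

H_0 ≅ Z,  H_1 = 0,  H_2 ≅ Z.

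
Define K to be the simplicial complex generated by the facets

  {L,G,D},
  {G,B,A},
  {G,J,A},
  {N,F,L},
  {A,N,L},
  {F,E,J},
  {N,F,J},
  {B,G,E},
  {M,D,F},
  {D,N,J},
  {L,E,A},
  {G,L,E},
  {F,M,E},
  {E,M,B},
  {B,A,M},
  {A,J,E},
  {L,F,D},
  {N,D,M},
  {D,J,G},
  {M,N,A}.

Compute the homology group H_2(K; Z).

K has 10 vertices, 30 edges, 20 triangles.
rank ∂_2 = 20, rank ∂_3 = 0 ⇒ b_2 = 20 − 20 − 0 = 0. So H_2 ≅ 0.

H_2 ≅ 0.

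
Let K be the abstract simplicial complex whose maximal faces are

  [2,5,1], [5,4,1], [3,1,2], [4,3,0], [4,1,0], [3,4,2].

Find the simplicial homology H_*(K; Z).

We work with the vertex ordering 0 < 1 < 2 < 3 < 4 < 5. The simplices of K, each written with vertices in increasing order, are:

  0-simplices (6): [0], [1], [2], [3], [4], [5]
  1-simplices (12): [0,1], [0,3], [0,4], [1,2], [1,3], [1,4], [1,5], [2,3], [2,4], [2,5], [3,4], [4,5]
  2-simplices (6): [0,1,4], [0,3,4], [1,2,3], [1,2,5], [1,4,5], [2,3,4]

so the chain groups are C_0 ≅ Z^6, C_1 ≅ Z^12, C_2 ≅ Z^6.

The boundary map ∂_1: C_1 → C_0 sends each edge [p,q] (with p < q) to q − p. For instance
  ∂[0,4] = [4] − [0].
This gives a 6×12 integer matrix of rank 5; reducing to Smith normal form yields diagonal entries (1,1,1,1,1).

The boundary map ∂_2: C_2 → C_1 acts by ∂[p,q,r] = [q,r] − [p,r] + [p,q]. For instance
  ∂[2,3,4] = [3,4] − [2,4] + [2,3],
  ∂[1,4,5] = [4,5] − [1,5] + [1,4].
The resulting 12×6 matrix has rank 6, and its Smith normal form has invariant factors (1,1,1,1,1,1).

Computing H_k = (kernel of ∂_k) / (image of ∂_{k+1}):

  H_0: rank C_0 − rank ∂_1 = 6 − 5 = 1, and the invariant factors of ∂_1 are all 1, so H_0 = Z.
  H_1: rank ker ∂_1 − rank ∂_2 = (12 − 5) − 6 = 1, and the invariant factors of ∂_2 are all 1, so H_1 = Z.
  H_2: rank ker ∂_2 − rank ∂_3 = (6 − 6) − 0 = 0, and there is no ∂_3, so H_2 = 0.

As a check, the Euler characteristic is 6 − 12 + 6 = 0, which agrees with 1 − 1 + 0 = 0.

H_0 ≅ Z,  H_1 ≅ Z,  H_2 = 0.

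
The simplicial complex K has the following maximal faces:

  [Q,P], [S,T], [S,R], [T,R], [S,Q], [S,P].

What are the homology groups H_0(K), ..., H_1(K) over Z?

Fix the vertex order P < Q < R < S < T and write every simplex with vertices in increasing order. Then dim K = 1 and the simplices of K are:

  0-simplices (5): P, Q, R, S, T
  1-simplices (6): PQ, PS, QS, RS, RT, ST

giving chain groups C_0 ≅ Z^5, C_1 ≅ Z^6.

∂_1: C_1 → C_0 is given by ∂[p,q] = [q] − [p].
The 5×6 boundary matrix has rank 4 and Smith normal form diag(1,1,1,1).

Computing H_k = (kernel of ∂_k) / (image of ∂_{k+1}):

  H_0: rank C_0 − rank ∂_1 = 5 − 4 = 1, and the invariant factors of ∂_1 are all 1, so H_0 ≅ Z.
  H_1: rank ker ∂_1 − rank ∂_2 = (6 − 4) − 0 = 2, and there is no ∂_2, so H_1 ≅ Z^2.

As a check, the Euler characteristic is 5 − 6 = -1, which agrees with 1 − 2 = -1.
(K is a triangulation of a wedge of 2 circles.)

H_0 = Z,  H_1 = Z^2.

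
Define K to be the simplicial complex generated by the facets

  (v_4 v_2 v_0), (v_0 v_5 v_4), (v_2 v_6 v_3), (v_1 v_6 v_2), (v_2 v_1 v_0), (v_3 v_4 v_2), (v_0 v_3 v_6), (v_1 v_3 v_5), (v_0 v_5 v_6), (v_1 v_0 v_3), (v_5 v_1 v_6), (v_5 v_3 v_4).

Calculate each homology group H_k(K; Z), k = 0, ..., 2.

Fix the vertex order v_0 < v_1 < v_2 < v_3 < v_4 < v_5 < v_6 and write every simplex with vertices in increasing order. Then dim K = 2 and the simplices of K are:

  0-simplices (7): [v_0], [v_1], [v_2], [v_3], [v_4], [v_5], [v_6]
  1-simplices (18): (18 of them)
  2-simplices (12): (12 of them)

giving chain groups C_0 ≅ Z^7, C_1 ≅ Z^18, C_2 ≅ Z^12.

∂_1: C_1 → C_0 maps an edge to its endpoints' difference, ∂[p,q] = q − p. For instance
  ∂[v_1,v_6] = [v_6] − [v_1].
This gives a 7×18 integer matrix of rank 6; reducing to Smith normal form yields diagonal entries (1,1,1,1,1,1).

∂_2: C_2 → C_1 acts by ∂[p,q,r] = [q,r] − [p,r] + [p,q]. For instance
  ∂[v_0,v_2,v_4] = [v_2,v_4] − [v_0,v_4] + [v_0,v_2],
  ∂[v_0,v_1,v_2] = [v_1,v_2] − [v_0,v_2] + [v_0,v_1].
The resulting 18×12 matrix has rank 12, and its Smith normal form has invariant factors (1,1,1,1,1,1,1,1,1,1,1,2).

Computing H_k = (kernel of ∂_k) / (image of ∂_{k+1}):

  H_0: rank C_0 − rank ∂_1 = 7 − 6 = 1, and the invariant factors of ∂_1 are all 1, so H_0 ≅ Z.
  H_1: rank ker ∂_1 − rank ∂_2 = (18 − 6) − 12 = 0, and ∂_2 has invariant factor 2 > 1, so H_1 ≅ Z/2.
  H_2: rank ker ∂_2 − rank ∂_3 = (12 − 12) − 0 = 0, and there is no ∂_3, so H_2 ≅ 0.

H_0 ≅ Z,  H_1 ≅ Z/2,  H_2 = 0.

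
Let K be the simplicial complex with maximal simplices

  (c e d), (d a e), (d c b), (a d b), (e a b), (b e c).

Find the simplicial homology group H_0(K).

H_0 ≅ Z.

Fix the vertex order a < b < c < d < e and write every simplex with vertices in increasing order. Then dim K = 2 and the simplices of K are:

  0-simplices (5): a, b, c, d, e
  1-simplices (9): ab, ad, ae, bc, bd, be, cd, ce, de
  2-simplices (6): abd, abe, ade, bcd, bce, cde

giving chain groups C_0 ≅ Z^5, C_1 ≅ Z^9, C_2 ≅ Z^6.

Boundary ∂_1: C_1 → C_0 is given by ∂[p,q] = [q] − [p].
As a 5×9 matrix over Z this has rank 4, with invariant factors (1,1,1,1).

Boundary ∂_2: C_2 → C_1 sends each 2-simplex [p,q,r] to [q,r] − [p,r] + [p,q]. For instance
  ∂bcd = cd − bd + bc,
  ∂abe = be − ae + ab.
This gives a 9×6 integer matrix of rank 5; reducing to Smith normal form yields diagonal entries (1,1,1,1,1).

Computing H_k = (kernel of ∂_k) / (image of ∂_{k+1}):

  H_0: rank C_0 − rank ∂_1 = 5 − 4 = 1, and the invariant factors of ∂_1 are all 1, so H_0 ≅ Z.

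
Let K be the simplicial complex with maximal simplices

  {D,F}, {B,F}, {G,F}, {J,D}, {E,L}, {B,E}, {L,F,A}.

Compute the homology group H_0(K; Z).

H_0 ≅ Z.

Fix the vertex order A < B < D < E < F < G < J < L and write every simplex with vertices in increasing order. Then dim K = 2 and the simplices of K are:

  0-simplices (8): A, B, D, E, F, G, J, L
  1-simplices (9): AF, AL, BE, BF, DF, DJ, EL, FG, FL
  2-simplices (1): AFL

giving chain groups C_0 ≅ Z^8, C_1 ≅ Z^9, C_2 ≅ Z^1.

The boundary map ∂_1: C_1 → C_0 sends each edge [p,q] (with p < q) to q − p. For instance
  ∂FG = G − F.
The 8×9 boundary matrix has rank 7 and Smith normal form diag(1,1,1,1,1,1,1).

The boundary map ∂_2: C_2 → C_1 acts by ∂[p,q,r] = [q,r] − [p,r] + [p,q]. For instance
  ∂AFL = FL − AL + AF.
This gives a 9×1 integer matrix of rank 1; reducing to Smith normal form yields diagonal entries (1).

Computing H_k = (kernel of ∂_k) / (image of ∂_{k+1}):

  H_0: rank C_0 − rank ∂_1 = 8 − 7 = 1, and the invariant factors of ∂_1 are all 1, so H_0 ≅ Z.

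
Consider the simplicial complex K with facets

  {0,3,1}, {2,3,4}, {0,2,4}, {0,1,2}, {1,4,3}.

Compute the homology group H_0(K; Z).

We work with the vertex ordering 0 < 1 < 2 < 3 < 4. The simplices of K, each written with vertices in increasing order, are:

  0-simplices (5): [0], [1], [2], [3], [4]
  1-simplices (10): [0,1], [0,2], [0,3], [0,4], [1,2], [1,3], [1,4], [2,3], [2,4], [3,4]
  2-simplices (5): [0,1,2], [0,1,3], [0,2,4], [1,3,4], [2,3,4]

Hence C_0 ≅ Z^5, C_1 ≅ Z^10, C_2 ≅ Z^5.

The boundary map ∂_1: C_1 → C_0 is given by ∂[p,q] = [q] − [p].
This gives a 5×10 integer matrix of rank 4; reducing to Smith normal form yields diagonal entries (1,1,1,1).

Boundary ∂_2: C_2 → C_1 acts by ∂[p,q,r] = [q,r] − [p,r] + [p,q]. For instance
  ∂[1,3,4] = [3,4] − [1,4] + [1,3],
  ∂[0,1,3] = [1,3] − [0,3] + [0,1].
As a 10×5 matrix over Z this has rank 5, with invariant factors (1,1,1,1,1).

Computing H_k = (kernel of ∂_k) / (image of ∂_{k+1}):

  H_0: rank C_0 − rank ∂_1 = 5 − 4 = 1, and the invariant factors of ∂_1 are all 1, so H_0 ≅ Z.

H_0 ≅ Z.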